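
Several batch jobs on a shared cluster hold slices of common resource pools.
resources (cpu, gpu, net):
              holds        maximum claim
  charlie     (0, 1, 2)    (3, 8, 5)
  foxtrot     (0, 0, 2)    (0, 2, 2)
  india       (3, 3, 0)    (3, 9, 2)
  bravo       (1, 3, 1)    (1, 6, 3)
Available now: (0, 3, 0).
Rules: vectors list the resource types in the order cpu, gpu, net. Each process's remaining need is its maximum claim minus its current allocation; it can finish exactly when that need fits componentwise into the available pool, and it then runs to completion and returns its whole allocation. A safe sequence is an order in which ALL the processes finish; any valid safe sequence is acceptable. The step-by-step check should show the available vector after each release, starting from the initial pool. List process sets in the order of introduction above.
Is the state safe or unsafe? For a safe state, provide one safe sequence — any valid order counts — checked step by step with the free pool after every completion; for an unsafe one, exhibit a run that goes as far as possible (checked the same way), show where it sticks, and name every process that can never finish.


The state is SAFE; one workable sequence: foxtrot, bravo, india, charlie.
Key observation: the order's first zero-slack moment is bravo ((0, 3, 2) needed, (0, 3, 2) free — a requested resource with nothing to spare).
Step-by-step check:
  pool = (0, 3, 0)
  run foxtrot (needs (0, 2, 0), free (0, 3, 0)); after release of (0, 0, 2) the pool is (0, 3, 2)
  run bravo (needs (0, 3, 2), free (0, 3, 2)); after release of (1, 3, 1) the pool is (1, 6, 3)
  run india (needs (0, 6, 2), free (1, 6, 3)); after release of (3, 3, 0) the pool is (4, 9, 3)
  run charlie (needs (3, 7, 3), free (4, 9, 3)); after release of (0, 1, 2) the pool is (4, 10, 5)


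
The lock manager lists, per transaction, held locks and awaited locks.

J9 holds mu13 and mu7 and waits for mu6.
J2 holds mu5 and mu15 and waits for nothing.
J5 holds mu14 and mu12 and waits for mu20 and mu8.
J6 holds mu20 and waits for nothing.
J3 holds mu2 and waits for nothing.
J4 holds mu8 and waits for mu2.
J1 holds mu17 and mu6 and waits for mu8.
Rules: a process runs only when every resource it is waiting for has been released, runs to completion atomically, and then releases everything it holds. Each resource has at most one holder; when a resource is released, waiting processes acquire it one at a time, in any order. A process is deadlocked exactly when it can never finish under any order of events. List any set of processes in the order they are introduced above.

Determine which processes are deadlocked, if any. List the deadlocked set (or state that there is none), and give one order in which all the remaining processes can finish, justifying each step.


No process is deadlocked.
Key observation: there is no circular wait here — follow any chain and it reaches a process that is free to run now.
A valid finishing order for the others: J6, J3, J2, J4, J1, J9, J5.
Verifying each step:
  run J6 (it waits on nothing); releases mu20
  run J3 (it waits on nothing); releases mu2
  run J2 (it waits on nothing); releases mu5 and mu15
  J4 waits on mu2 — all released -> runs and releases mu8
  J1 waits on mu8 — all released -> runs and releases mu17 and mu6
  J9 waits on mu6 — all released -> runs and releases mu13 and mu7
  J5 waits on mu20 and mu8 — all released -> runs and releases mu14 and mu12


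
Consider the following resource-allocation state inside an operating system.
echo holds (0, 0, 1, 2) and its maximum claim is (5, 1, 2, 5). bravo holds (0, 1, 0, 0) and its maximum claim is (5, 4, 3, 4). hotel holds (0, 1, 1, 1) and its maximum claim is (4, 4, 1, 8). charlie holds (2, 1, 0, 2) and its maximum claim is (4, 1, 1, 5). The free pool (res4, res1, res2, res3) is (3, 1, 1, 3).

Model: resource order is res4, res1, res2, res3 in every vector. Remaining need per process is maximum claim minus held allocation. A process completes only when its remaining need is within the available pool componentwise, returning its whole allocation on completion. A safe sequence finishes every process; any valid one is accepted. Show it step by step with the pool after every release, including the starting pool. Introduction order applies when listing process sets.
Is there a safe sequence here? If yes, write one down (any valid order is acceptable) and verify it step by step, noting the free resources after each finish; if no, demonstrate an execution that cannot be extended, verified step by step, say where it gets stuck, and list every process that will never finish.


UNSAFE.
Key observation: the pool after charlie, echo is (5, 2, 2, 7); every surviving request exceeds it in res1, so progress ends there.
The run charlie, echo cannot be extended any further. Step-by-step check:
  pool = (3, 1, 1, 3)
  charlie needs (2, 0, 1, 3) <= (3, 1, 1, 3) -> finishes; pool += (2, 1, 0, 2) = (5, 2, 1, 5)
  echo needs (5, 1, 1, 3) <= (5, 2, 1, 5) -> finishes; pool += (0, 0, 1, 2) = (5, 2, 2, 7)
  bravo still needs (5, 3, 3, 4) but only (5, 2, 2, 7) is free — short on res1 and res2
  hotel still needs (4, 3, 0, 7) but only (5, 2, 2, 7) is free — short on res1
Permanently blocked: bravo and hotel.


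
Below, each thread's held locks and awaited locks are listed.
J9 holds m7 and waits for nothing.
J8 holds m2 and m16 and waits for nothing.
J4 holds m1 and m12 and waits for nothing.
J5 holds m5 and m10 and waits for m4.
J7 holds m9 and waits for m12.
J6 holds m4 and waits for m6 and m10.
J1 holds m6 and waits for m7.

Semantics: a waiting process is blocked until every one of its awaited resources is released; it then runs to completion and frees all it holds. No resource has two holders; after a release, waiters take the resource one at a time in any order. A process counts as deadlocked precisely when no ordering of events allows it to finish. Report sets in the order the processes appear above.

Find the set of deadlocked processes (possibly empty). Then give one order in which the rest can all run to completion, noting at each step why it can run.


Deadlocked: J5 and J6.
Key observation: the cycle J5 -> J6 -> J5 can never break — each member waits on the next; no other process is dragged down with it.
One completion order for the rest: J4, J8, J9, J1, J7.
Check, step by step:
  run J4 (it waits on nothing); releases m1 and m12
  run J8 (it waits on nothing); releases m2 and m16
  run J9 (it waits on nothing); releases m7
  J1: everything it awaited (m7) is free; runs, freeing m6
  J7: everything it awaited (m12) is free; runs, freeing m9


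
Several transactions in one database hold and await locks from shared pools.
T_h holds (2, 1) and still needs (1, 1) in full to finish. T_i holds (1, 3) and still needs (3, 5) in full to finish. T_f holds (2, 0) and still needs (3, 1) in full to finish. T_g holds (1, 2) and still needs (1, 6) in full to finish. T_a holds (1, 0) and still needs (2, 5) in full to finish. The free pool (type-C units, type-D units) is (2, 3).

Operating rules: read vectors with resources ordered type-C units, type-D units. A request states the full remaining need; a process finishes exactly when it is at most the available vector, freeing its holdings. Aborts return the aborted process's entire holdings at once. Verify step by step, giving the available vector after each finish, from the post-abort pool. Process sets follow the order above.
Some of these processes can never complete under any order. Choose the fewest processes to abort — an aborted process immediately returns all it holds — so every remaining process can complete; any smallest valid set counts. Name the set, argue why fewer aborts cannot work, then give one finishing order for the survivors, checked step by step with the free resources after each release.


Minimum abort set: T_g.
Key observation: aborting T_g returns (1, 2), and T_i — hopeless before — runs at step 3 with the returned capacity in the pool.
Minimality: the empty abort set fails — the state is deadlocked as it stands.
The survivors complete as T_h, T_f, T_i, T_a. Step-by-step check (starting from the post-abort pool):
  pool = (3, 5)
  T_h: need (1, 1) fits (3, 5); releases (2, 1), pool now (5, 6)
  T_f: need (3, 1) fits (5, 6); releases (2, 0), pool now (7, 6)
  T_i: need (3, 5) fits (7, 6); releases (1, 3), pool now (8, 9)
  T_a: need (2, 5) fits (8, 9); releases (1, 0), pool now (9, 9)


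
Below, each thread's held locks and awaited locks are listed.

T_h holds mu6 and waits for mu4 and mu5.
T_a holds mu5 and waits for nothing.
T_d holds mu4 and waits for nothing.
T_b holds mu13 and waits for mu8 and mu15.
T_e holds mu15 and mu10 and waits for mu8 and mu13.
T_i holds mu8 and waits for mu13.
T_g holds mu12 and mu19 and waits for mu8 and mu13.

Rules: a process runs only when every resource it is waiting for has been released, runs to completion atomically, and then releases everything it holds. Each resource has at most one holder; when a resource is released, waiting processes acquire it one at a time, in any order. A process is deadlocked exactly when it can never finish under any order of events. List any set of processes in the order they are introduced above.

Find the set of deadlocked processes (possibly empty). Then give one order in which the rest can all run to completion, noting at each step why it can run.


The deadlocked set is T_b, T_e, T_i and T_g.
Key observation: the waits loop around T_b -> T_e -> T_b with no way out; T_i is caught in further circular waits and T_g waits into the deadlock from upstream.
The rest can finish in the order T_d, T_a, T_h.
Walking it through:
  run T_d (it waits on nothing); releases mu4
  run T_a (it waits on nothing); releases mu5
  run T_h (all its waits — mu4 and mu5 — are resolved); releases mu6


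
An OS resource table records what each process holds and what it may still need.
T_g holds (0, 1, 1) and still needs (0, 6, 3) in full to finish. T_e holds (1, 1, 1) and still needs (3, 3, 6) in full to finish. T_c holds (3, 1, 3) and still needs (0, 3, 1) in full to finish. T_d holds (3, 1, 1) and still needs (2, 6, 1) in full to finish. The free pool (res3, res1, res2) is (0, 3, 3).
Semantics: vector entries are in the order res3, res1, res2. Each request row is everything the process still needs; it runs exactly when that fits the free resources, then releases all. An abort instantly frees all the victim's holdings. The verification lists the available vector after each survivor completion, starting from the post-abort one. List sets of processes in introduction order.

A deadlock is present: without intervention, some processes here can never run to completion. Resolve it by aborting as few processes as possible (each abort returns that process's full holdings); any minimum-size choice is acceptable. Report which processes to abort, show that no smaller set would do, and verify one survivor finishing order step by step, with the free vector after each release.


Abort T_g.
Key observation: T_d was stuck for good until T_g gave back (0, 1, 1); in the order shown it finishes at step 3.
Minimality: the empty abort set fails — the state is deadlocked as it stands.
The survivors complete as T_c, T_e, T_d. Check, step by step (starting from the post-abort pool):
  pool = (0, 4, 4)
  T_c needs (0, 3, 1) <= (0, 4, 4) -> finishes; pool += (3, 1, 3) = (3, 5, 7)
  T_e needs (3, 3, 6) <= (3, 5, 7) -> finishes; pool += (1, 1, 1) = (4, 6, 8)
  T_d needs (2, 6, 1) <= (4, 6, 8) -> finishes; pool += (3, 1, 1) = (7, 7, 9)


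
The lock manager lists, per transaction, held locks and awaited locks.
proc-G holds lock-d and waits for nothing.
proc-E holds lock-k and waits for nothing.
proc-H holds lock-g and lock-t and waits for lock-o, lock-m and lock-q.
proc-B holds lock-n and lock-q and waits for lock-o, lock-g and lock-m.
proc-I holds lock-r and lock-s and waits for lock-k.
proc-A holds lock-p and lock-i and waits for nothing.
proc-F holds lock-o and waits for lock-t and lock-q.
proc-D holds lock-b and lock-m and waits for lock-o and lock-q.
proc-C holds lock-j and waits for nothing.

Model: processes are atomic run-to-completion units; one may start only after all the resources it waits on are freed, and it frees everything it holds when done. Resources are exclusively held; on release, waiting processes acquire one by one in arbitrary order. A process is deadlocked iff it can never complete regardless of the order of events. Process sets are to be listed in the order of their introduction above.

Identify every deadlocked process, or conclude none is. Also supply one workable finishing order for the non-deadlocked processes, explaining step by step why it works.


Deadlocked set: proc-H, proc-B, proc-F and proc-D.
Key observation: the wait chain closes on itself along proc-H -> proc-B -> proc-H; proc-F and proc-D are caught in further circular waits.
A valid finishing order for the others: proc-E, proc-A, proc-I, proc-G, proc-C.
Verifying each step:
  run proc-E (it waits on nothing); releases lock-k
  run proc-A (it waits on nothing); releases lock-p and lock-i
  run proc-I (all its waits — lock-k — are resolved); releases lock-r and lock-s
  run proc-G (it waits on nothing); releases lock-d
  run proc-C (it waits on nothing); releases lock-j


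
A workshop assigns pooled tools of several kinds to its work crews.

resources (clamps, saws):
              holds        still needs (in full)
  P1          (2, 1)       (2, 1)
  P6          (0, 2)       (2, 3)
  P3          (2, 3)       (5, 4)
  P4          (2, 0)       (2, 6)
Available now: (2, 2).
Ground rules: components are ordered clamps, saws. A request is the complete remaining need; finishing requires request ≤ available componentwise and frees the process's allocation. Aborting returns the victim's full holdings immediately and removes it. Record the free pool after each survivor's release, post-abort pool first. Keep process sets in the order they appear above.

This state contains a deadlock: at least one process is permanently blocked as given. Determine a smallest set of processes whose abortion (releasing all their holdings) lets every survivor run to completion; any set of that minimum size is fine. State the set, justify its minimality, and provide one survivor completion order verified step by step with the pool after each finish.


The answer: abort P3.
Key observation: P4 could never have finished before the abort; with (2, 3) returned by P3, it fits at step 3.
Minimality: the empty abort set fails — the state is deadlocked as it stands.
The survivors complete as P1, P6, P4. Verifying each step (starting from the post-abort pool):
  pool = (4, 5)
  P1 needs (2, 1) <= (4, 5) -> finishes; pool += (2, 1) = (6, 6)
  P6 needs (2, 3) <= (6, 6) -> finishes; pool += (0, 2) = (6, 8)
  P4 needs (2, 6) <= (6, 8) -> finishes; pool += (2, 0) = (8, 8)


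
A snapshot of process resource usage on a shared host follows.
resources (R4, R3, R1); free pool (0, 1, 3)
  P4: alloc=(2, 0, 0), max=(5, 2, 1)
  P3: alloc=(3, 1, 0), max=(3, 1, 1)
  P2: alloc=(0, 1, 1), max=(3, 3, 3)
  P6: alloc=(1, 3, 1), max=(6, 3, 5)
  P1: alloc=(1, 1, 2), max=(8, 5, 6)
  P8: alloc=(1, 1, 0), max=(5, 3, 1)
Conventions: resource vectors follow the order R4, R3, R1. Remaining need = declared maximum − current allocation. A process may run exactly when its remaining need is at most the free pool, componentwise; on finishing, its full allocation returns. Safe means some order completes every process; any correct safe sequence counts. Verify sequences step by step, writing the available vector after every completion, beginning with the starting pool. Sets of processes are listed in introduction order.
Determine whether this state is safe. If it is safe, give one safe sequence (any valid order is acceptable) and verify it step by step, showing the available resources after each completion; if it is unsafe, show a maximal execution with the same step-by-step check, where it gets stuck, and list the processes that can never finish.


The state is SAFE; one workable sequence: P3, P4, P2, P6, P8, P1.
Key observation: the order's first zero-slack moment is P4 ((3, 2, 1) needed, (3, 2, 3) free — a requested resource with nothing to spare).
Walking it through:
  pool = (0, 1, 3)
  P3 needs (0, 0, 1) <= (0, 1, 3) -> finishes; pool += (3, 1, 0) = (3, 2, 3)
  P4 needs (3, 2, 1) <= (3, 2, 3) -> finishes; pool += (2, 0, 0) = (5, 2, 3)
  P2 needs (3, 2, 2) <= (5, 2, 3) -> finishes; pool += (0, 1, 1) = (5, 3, 4)
  P6 needs (5, 0, 4) <= (5, 3, 4) -> finishes; pool += (1, 3, 1) = (6, 6, 5)
  P8 needs (4, 2, 1) <= (6, 6, 5) -> finishes; pool += (1, 1, 0) = (7, 7, 5)
  P1 needs (7, 4, 4) <= (7, 7, 5) -> finishes; pool += (1, 1, 2) = (8, 8, 7)


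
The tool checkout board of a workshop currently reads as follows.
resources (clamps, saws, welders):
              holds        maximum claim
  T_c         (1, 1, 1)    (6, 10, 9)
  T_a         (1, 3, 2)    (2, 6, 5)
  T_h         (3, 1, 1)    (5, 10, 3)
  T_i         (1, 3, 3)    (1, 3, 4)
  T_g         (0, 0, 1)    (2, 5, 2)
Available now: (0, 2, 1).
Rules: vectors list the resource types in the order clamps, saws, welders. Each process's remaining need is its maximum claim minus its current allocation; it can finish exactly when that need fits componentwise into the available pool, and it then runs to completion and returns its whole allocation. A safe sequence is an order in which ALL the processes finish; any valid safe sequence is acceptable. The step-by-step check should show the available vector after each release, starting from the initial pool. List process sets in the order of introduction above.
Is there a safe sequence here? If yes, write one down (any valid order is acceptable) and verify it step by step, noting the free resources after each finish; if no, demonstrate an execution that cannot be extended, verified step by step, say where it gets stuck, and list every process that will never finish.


The state is UNSAFE.
Key observation: the pool after T_i, T_a, T_g is (2, 8, 7); every surviving request exceeds it in saws, so progress ends there.
Going as far as possible: T_i, T_a, T_g; after that, nothing fits. Check, step by step:
  pool = (0, 2, 1)
  T_i needs (0, 0, 1) <= (0, 2, 1) -> finishes; pool += (1, 3, 3) = (1, 5, 4)
  T_a needs (1, 3, 3) <= (1, 5, 4) -> finishes; pool += (1, 3, 2) = (2, 8, 6)
  T_g needs (2, 5, 1) <= (2, 8, 6) -> finishes; pool += (0, 0, 1) = (2, 8, 7)
  T_c cannot run: need (5, 9, 8) vs free (2, 8, 7) (insufficient clamps, saws and welders)
  T_h cannot run: need (2, 9, 2) vs free (2, 8, 7) (insufficient saws)
Permanently blocked: T_c and T_h.


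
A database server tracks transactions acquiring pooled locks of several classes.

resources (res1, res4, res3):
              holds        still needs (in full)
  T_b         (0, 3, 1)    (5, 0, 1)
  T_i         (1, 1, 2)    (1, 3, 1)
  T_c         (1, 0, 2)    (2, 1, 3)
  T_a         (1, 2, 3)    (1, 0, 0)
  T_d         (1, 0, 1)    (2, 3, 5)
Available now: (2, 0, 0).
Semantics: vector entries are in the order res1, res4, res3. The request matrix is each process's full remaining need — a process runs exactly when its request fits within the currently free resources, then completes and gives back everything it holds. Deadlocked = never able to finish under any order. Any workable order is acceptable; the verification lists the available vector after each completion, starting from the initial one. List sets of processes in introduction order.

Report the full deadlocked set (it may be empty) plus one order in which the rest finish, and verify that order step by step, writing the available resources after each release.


The deadlocked set is T_b, T_i and T_d.
Key observation: after T_a, T_c the pool peaks at (4, 2, 5), and each blocked process is short somewhere: T_b on res1; T_i on res4; T_d on res4.
One completion order for the rest: T_a, T_c. Check, step by step:
  pool = (2, 0, 0)
  run T_a (needs (1, 0, 0), free (2, 0, 0)); after release of (1, 2, 3) the pool is (3, 2, 3)
  run T_c (needs (2, 1, 3), free (3, 2, 3)); after release of (1, 0, 2) the pool is (4, 2, 5)
The blocked processes can never fit:
  blocked: T_b wants (5, 0, 1), pool (4, 2, 5) — not enough res1
  blocked: T_i wants (1, 3, 1), pool (4, 2, 5) — not enough res4
  blocked: T_d wants (2, 3, 5), pool (4, 2, 5) — not enough res4


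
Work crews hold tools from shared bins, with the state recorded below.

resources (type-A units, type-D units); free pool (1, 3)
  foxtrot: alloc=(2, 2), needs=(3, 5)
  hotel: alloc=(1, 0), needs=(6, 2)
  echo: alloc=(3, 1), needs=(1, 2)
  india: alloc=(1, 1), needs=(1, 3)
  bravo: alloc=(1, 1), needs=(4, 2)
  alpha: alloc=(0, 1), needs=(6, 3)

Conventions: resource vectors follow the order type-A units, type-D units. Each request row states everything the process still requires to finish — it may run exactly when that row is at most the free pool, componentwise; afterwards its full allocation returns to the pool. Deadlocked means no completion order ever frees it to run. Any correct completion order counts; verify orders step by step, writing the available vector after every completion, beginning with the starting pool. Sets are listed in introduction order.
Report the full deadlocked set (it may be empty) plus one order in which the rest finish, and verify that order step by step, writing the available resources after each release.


No process is deadlocked.
Key observation: there is always a runnable process — india first — so the state unwinds completely.
One completion order for the rest: india, echo, foxtrot, hotel, alpha, bravo. Walking it through:
  pool = (1, 3)
  india needs (1, 3) <= (1, 3) -> finishes; pool += (1, 1) = (2, 4)
  echo needs (1, 2) <= (2, 4) -> finishes; pool += (3, 1) = (5, 5)
  foxtrot needs (3, 5) <= (5, 5) -> finishes; pool += (2, 2) = (7, 7)
  hotel needs (6, 2) <= (7, 7) -> finishes; pool += (1, 0) = (8, 7)
  alpha needs (6, 3) <= (8, 7) -> finishes; pool += (0, 1) = (8, 8)
  bravo needs (4, 2) <= (8, 8) -> finishes; pool += (1, 1) = (9, 9)


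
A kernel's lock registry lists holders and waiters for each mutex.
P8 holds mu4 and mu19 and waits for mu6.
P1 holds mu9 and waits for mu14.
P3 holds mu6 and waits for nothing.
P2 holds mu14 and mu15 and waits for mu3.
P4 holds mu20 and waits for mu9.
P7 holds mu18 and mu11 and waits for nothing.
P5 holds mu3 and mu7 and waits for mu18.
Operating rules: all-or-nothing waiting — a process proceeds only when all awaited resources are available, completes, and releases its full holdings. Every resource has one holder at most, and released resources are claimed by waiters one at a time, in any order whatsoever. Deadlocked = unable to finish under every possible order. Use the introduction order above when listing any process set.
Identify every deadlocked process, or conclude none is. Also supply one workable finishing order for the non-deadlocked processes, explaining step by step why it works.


No process is deadlocked.
Key observation: the wait graph is acyclic; completion cascades from the unblocked processes through everyone else.
One completion order for the rest: P7, P5, P2, P1, P3, P8, P4.
Check, step by step:
  P7: no waits; runs immediately, freeing mu18 and mu11
  P5: everything it awaited (mu18) is free; runs, freeing mu3 and mu7
  P2: everything it awaited (mu3) is free; runs, freeing mu14 and mu15
  P1: everything it awaited (mu14) is free; runs, freeing mu9
  P3: no waits; runs immediately, freeing mu6
  P8: everything it awaited (mu6) is free; runs, freeing mu4 and mu19
  P4: everything it awaited (mu9) is free; runs, freeing mu20


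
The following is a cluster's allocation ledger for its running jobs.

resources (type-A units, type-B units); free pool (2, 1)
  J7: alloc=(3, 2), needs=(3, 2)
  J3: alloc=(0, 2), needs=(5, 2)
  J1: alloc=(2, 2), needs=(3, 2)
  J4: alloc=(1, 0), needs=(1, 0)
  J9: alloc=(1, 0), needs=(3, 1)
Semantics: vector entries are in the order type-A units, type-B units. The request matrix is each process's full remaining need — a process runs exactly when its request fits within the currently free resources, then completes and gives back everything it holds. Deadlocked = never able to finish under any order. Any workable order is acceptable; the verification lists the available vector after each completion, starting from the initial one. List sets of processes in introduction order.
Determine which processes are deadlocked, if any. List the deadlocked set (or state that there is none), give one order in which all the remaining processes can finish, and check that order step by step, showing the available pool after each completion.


Deadlocked set: J7, J3 and J1.
Key observation: once J4, J9 finish, the pool peaks at (4, 1) — and every remaining process still needs more type-B units than that.
One completion order for the rest: J4, J9. Verifying each step:
  pool = (2, 1)
  run J4 (needs (1, 0), free (2, 1)); after release of (1, 0) the pool is (3, 1)
  run J9 (needs (3, 1), free (3, 1)); after release of (1, 0) the pool is (4, 1)
None of the blocked processes ever fits:
  J7 cannot run: need (3, 2) vs free (4, 1) (insufficient type-B units)
  J3 cannot run: need (5, 2) vs free (4, 1) (insufficient type-A units and type-B units)
  J1 cannot run: need (3, 2) vs free (4, 1) (insufficient type-B units)


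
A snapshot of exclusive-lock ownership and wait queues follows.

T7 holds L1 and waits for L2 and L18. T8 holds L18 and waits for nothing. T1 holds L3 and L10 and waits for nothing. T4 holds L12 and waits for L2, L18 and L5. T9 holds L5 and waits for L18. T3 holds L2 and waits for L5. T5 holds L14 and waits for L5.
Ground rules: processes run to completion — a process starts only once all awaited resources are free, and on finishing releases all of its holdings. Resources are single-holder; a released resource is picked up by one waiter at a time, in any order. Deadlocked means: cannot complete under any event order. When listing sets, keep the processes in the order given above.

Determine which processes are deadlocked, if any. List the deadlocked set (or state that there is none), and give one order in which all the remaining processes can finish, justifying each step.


Nothing here is deadlocked.
Key observation: no waiting chain loops back on itself — every chain ends at a process that waits on nothing, so everyone eventually runs.
A valid finishing order for the others: T8, T9, T5, T3, T1, T4, T7.
Verifying each step:
  T8: no waits; runs immediately, freeing L18
  T9 waits on L18 — all released -> runs and releases L5
  T5 waits on L5 — all released -> runs and releases L14
  T3 waits on L5 — all released -> runs and releases L2
  T1: no waits; runs immediately, freeing L3 and L10
  T4 waits on L2, L18 and L5 — all released -> runs and releases L12
  T7 waits on L2 and L18 — all released -> runs and releases L1


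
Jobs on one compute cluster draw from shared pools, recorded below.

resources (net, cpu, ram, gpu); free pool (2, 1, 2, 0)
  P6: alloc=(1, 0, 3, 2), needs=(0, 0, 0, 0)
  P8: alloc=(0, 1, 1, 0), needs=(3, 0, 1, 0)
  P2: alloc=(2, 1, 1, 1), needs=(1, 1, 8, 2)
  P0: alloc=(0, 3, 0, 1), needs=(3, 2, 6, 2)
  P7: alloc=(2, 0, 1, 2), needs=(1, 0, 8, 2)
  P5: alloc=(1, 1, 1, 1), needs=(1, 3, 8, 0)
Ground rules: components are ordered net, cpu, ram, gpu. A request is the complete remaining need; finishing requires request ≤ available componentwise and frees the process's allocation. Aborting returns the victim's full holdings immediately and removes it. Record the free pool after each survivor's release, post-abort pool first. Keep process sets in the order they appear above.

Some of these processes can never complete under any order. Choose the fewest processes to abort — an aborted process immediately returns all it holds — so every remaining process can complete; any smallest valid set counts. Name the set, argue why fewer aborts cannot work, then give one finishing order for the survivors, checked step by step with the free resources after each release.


The answer: abort P7 and P5.
Key observation: the returned (3, 1, 2, 3) from P7 and P5 is what brings P2 — unrunnable before, under any order — into play at step 4.
Why nothing smaller works — every single abort fails: P6 alone leaves P2 blocked (short on ram); P8 alone leaves P2 blocked (short on ram); P2 alone leaves P7 blocked (short on ram); P0 alone leaves P2 blocked (short on ram); P7 alone leaves P2 blocked (short on ram); P5 alone leaves P2 blocked (short on ram).
One survivor order: P8, P6, P0, P2. Walking it through (post-abort pool first):
  pool = (5, 2, 4, 3)
  P8: need (3, 0, 1, 0) fits (5, 2, 4, 3); releases (0, 1, 1, 0), pool now (5, 3, 5, 3)
  P6: need (0, 0, 0, 0) fits (5, 3, 5, 3); releases (1, 0, 3, 2), pool now (6, 3, 8, 5)
  P0: need (3, 2, 6, 2) fits (6, 3, 8, 5); releases (0, 3, 0, 1), pool now (6, 6, 8, 6)
  P2: need (1, 1, 8, 2) fits (6, 6, 8, 6); releases (2, 1, 1, 1), pool now (8, 7, 9, 7)


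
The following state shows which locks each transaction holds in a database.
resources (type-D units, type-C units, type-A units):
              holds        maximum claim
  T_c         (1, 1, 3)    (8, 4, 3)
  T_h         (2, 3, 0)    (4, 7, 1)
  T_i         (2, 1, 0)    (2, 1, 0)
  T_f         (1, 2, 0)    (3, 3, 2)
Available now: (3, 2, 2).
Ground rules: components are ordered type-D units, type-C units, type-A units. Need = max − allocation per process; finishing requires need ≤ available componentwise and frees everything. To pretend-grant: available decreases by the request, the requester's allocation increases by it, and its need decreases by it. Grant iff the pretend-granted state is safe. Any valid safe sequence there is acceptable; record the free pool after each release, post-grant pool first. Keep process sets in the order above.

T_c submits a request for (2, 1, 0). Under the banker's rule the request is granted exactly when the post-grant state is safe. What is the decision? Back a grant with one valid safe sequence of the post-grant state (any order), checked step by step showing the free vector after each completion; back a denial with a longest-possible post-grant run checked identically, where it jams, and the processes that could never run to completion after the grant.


GRANT. The post-grant state is safe; one safe sequence: T_i, T_f, T_h, T_c.
Key observation: the transfer keeps a workable pool ((1, 1, 2)); T_i starts the safe sequence.
Step-by-step check of the post-grant state:
  pool = (1, 1, 2)
  run T_i (needs (0, 0, 0), free (1, 1, 2)); after release of (2, 1, 0) the pool is (3, 2, 2)
  run T_f (needs (2, 1, 2), free (3, 2, 2)); after release of (1, 2, 0) the pool is (4, 4, 2)
  run T_h (needs (2, 4, 1), free (4, 4, 2)); after release of (2, 3, 0) the pool is (6, 7, 2)
  run T_c (needs (5, 2, 0), free (6, 7, 2)); after release of (3, 2, 3) the pool is (9, 9, 5)


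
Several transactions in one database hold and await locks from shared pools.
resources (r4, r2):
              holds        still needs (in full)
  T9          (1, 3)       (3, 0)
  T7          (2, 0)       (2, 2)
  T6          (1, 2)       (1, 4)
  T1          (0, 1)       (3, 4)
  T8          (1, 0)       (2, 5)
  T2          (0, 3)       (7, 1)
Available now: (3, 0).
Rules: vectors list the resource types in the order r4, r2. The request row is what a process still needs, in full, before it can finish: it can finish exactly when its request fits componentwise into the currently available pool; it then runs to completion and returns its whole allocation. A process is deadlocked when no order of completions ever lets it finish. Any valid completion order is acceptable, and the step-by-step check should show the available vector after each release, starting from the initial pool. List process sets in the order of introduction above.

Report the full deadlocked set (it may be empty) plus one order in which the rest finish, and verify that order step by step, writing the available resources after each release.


The deadlocked set is T6, T1, T8 and T2.
Key observation: after T9, T7 the pool peaks at (6, 3), and each blocked process is short somewhere: T6 on r2; T1 on r2; T8 on r2; T2 on r4.
One completion order for the rest: T9, T7. Check, step by step:
  pool = (3, 0)
  T9 needs (3, 0) <= (3, 0) -> finishes; pool += (1, 3) = (4, 3)
  T7 needs (2, 2) <= (4, 3) -> finishes; pool += (2, 0) = (6, 3)
The stuck group stays short no matter what:
  T6 still needs (1, 4) but only (6, 3) is free — short on r2
  T1 still needs (3, 4) but only (6, 3) is free — short on r2
  T8 still needs (2, 5) but only (6, 3) is free — short on r2
  T2 still needs (7, 1) but only (6, 3) is free — short on r4


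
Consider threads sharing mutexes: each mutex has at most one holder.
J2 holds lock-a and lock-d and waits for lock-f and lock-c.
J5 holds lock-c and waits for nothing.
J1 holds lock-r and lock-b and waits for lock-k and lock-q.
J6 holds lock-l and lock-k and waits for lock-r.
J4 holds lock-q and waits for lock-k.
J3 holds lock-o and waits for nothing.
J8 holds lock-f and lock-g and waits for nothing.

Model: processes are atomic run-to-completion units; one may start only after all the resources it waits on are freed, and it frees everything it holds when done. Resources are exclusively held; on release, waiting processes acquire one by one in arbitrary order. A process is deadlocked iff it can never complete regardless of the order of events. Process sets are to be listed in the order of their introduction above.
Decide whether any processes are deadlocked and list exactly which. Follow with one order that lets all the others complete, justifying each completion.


Deadlocked: J1, J6 and J4.
Key observation: along J1 -> J6 -> J1, each member waits on what the next one holds — a deadlock; J4 is caught in further circular waits.
A valid finishing order for the others: J8, J5, J2, J3.
Walking it through:
  J8: no waits; runs immediately, freeing lock-f and lock-g
  J5: no waits; runs immediately, freeing lock-c
  J2: everything it awaited (lock-f and lock-c) is free; runs, freeing lock-a and lock-d
  J3: no waits; runs immediately, freeing lock-o


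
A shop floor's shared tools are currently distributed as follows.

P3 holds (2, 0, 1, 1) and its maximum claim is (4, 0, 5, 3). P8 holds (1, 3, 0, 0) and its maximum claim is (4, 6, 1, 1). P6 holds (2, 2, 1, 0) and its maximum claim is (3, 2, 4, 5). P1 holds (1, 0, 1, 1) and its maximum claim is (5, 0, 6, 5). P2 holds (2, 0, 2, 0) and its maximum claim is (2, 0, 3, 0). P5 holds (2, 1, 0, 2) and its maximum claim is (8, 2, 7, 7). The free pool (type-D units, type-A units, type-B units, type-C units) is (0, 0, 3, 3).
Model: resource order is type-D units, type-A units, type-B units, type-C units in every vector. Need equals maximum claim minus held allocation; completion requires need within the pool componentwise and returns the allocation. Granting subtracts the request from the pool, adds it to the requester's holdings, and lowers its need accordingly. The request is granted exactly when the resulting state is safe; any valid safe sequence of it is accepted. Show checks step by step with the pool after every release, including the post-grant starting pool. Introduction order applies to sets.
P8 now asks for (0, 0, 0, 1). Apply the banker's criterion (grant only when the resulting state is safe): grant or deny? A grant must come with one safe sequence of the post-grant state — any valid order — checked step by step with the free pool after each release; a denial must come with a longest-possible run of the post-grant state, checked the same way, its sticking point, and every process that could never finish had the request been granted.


DENY — the pretend-granted state is unsafe.
Key observation: after P2, P3 the pool peaks at (4, 0, 6, 3), and each blocked process is short somewhere: P8 on type-A units; P6 on type-C units; P1 on type-C units; P5 on type-D units, type-A units, type-B units, type-C units.
After a pretend grant, a maximal execution: P2, P3 — then nothing else fits. Walking it through:
  pool = (0, 0, 3, 2)
  P2: need (0, 0, 1, 0) fits (0, 0, 3, 2); releases (2, 0, 2, 0), pool now (2, 0, 5, 2)
  P3: need (2, 0, 4, 2) fits (2, 0, 5, 2); releases (2, 0, 1, 1), pool now (4, 0, 6, 3)
  P8 still needs (3, 3, 1, 0) but only (4, 0, 6, 3) is free — short on type-A units
  P6 still needs (1, 0, 3, 5) but only (4, 0, 6, 3) is free — short on type-C units
  P1 still needs (4, 0, 5, 4) but only (4, 0, 6, 3) is free — short on type-C units
  P5 still needs (6, 1, 7, 5) but only (4, 0, 6, 3) is free — short on type-D units, type-A units, type-B units and type-C units
Had the request been granted, P8, P6, P1 and P5 could never finish.


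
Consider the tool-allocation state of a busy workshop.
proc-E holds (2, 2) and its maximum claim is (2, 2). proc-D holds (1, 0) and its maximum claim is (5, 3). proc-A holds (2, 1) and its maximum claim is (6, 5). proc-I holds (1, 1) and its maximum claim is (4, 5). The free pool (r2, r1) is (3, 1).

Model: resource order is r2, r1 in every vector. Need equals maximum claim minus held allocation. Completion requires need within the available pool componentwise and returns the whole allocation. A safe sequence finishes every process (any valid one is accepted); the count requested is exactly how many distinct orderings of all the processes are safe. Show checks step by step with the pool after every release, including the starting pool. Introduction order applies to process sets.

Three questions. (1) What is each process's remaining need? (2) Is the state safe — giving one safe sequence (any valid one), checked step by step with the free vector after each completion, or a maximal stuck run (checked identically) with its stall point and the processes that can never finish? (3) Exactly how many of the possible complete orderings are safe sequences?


(1) Outstanding need per process (order r2, r1):
  proc-E: (0, 0)
  proc-D: (4, 3)
  proc-A: (4, 4)
  proc-I: (3, 4)
(2) UNSAFE — no complete ordering exists.
Key observation: proc-E, proc-D can finish, but then (6, 3) is all there is, and the blocked group's r1 demands exceed it.
The run proc-E, proc-D cannot be extended any further. Verifying each step:
  pool = (3, 1)
  proc-E: need (0, 0) fits (3, 1); releases (2, 2), pool now (5, 3)
  proc-D: need (4, 3) fits (5, 3); releases (1, 0), pool now (6, 3)
  proc-A still needs (4, 4) but only (6, 3) is free — short on r1
  proc-I still needs (3, 4) but only (6, 3) is free — short on r1
Never able to finish: proc-A and proc-I.
(3) Precisely 0 of the possible complete orderings are safe sequences.


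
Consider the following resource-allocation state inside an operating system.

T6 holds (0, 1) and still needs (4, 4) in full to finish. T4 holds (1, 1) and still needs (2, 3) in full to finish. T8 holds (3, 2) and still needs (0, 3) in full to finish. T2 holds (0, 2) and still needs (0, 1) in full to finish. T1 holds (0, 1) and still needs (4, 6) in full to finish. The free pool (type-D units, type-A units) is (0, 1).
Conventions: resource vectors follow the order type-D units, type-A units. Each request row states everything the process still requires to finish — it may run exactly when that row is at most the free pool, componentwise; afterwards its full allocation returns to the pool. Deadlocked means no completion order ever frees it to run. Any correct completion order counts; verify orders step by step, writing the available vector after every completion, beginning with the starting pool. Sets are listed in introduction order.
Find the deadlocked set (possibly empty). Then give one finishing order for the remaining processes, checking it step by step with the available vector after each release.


No process is deadlocked.
Key observation: the pool covers T2 at once, and every later process fits after earlier releases.
A valid finishing order for the others: T2, T8, T4, T1, T6. Check, step by step:
  pool = (0, 1)
  run T2 (needs (0, 1), free (0, 1)); after release of (0, 2) the pool is (0, 3)
  run T8 (needs (0, 3), free (0, 3)); after release of (3, 2) the pool is (3, 5)
  run T4 (needs (2, 3), free (3, 5)); after release of (1, 1) the pool is (4, 6)
  run T1 (needs (4, 6), free (4, 6)); after release of (0, 1) the pool is (4, 7)
  run T6 (needs (4, 4), free (4, 7)); after release of (0, 1) the pool is (4, 8)
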